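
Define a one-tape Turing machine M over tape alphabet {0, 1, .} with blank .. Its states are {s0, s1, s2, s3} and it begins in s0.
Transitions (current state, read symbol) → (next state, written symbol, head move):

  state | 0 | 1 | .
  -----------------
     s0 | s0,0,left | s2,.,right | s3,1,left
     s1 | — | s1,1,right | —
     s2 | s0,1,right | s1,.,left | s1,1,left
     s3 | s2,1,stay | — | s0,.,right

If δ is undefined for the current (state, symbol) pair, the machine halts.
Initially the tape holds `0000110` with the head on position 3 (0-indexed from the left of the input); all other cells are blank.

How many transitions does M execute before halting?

19

s0 | ..000[0]110   read 0 → write 0, move left, go to s0
s0 | ..00[0]0110   read 0 → write 0, move left, go to s0
s0 | ..0[0]00110   read 0 → write 0, move left, go to s0
s0 | ..[0]000110   read 0 → write 0, move left, go to s0
s0 | .[.]0000110   read . → write 1, move left, go to s3
s3 | [.]10000110   read . → write ., move right, go to s0
s0 | .[1]0000110   read 1 → write ., move right, go to s2
s2 | ..[0]000110   read 0 → write 1, move right, go to s0
s0 | ..1[0]00110   read 0 → write 0, move left, go to s0
s0 | ..[1]000110   read 1 → write ., move right, go to s2
s2 | ...[0]00110   read 0 → write 1, move right, go to s0
s0 | ...1[0]0110   read 0 → write 0, move left, go to s0
s0 | ...[1]00110   read 1 → write ., move right, go to s2
s2 | ....[0]0110   read 0 → write 1, move right, go to s0
s0 | ....1[0]110   read 0 → write 0, move left, go to s0
s0 | ....[1]0110   read 1 → write ., move right, go to s2
s2 | .....[0]110   read 0 → write 1, move right, go to s0
s0 | .....1[1]10   read 1 → write ., move right, go to s2
s2 | .....1.[1]0   read 1 → write ., move left, go to s1
s1 | .....1[.].0
M halts after 19 transitions.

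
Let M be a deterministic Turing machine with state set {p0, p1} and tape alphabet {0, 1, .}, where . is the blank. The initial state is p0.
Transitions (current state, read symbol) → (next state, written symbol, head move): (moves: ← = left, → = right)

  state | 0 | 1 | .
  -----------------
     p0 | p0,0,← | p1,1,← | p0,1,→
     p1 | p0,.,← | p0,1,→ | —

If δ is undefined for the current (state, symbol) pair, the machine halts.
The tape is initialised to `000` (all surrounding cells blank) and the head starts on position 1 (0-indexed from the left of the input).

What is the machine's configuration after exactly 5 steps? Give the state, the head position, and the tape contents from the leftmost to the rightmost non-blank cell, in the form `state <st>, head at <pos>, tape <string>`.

state p1, head at -2, tape 1000

state=p0 head=1 tape=..0[0]0   (p0,0)→(p0,0,←)
state=p0 head=0 tape=..[0]00   (p0,0)→(p0,0,←)
state=p0 head=-1 tape=.[.]000   (p0,.)→(p0,1,→)
state=p0 head=0 tape=.1[0]00   (p0,0)→(p0,0,←)
state=p0 head=-1 tape=.[1]000   (p0,1)→(p1,1,←)
state=p1 head=-2 tape=[.]1000
After 5 steps: state p1, head at -2, tape 1000.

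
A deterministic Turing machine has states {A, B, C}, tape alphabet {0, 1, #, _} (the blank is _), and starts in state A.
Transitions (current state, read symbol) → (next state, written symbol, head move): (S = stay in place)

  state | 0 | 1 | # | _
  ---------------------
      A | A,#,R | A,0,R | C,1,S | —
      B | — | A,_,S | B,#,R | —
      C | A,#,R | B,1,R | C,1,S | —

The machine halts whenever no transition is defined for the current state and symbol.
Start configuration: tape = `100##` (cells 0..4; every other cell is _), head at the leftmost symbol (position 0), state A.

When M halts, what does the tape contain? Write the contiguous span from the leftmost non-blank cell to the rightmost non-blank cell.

state=A head=0 tape=[1]00##_   (A,1)→(A,0,R)
state=A head=1 tape=0[0]0##_   (A,0)→(A,#,R)
state=A head=2 tape=0#[0]##_   (A,0)→(A,#,R)
state=A head=3 tape=0##[#]#_   (A,#)→(C,1,S)
state=C head=3 tape=0##[1]#_   (C,1)→(B,1,R)
state=B head=4 tape=0##1[#]_   (B,#)→(B,#,R)
state=B head=5 tape=0##1#[_]
The non-blank tape span at halt is 0##1#.

0##1#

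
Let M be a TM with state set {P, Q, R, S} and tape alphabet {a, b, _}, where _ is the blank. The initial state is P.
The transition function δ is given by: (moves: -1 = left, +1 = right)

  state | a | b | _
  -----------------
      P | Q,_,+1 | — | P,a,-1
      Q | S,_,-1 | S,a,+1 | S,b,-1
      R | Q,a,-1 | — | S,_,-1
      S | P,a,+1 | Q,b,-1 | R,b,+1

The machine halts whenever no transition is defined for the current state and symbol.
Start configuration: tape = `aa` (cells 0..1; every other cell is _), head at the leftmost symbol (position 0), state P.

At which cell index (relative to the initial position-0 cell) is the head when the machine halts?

P | __[a]a   read a → write _, move +1, go to Q
Q | ___[a]   read a → write _, move -1, go to S
S | __[_]_   read _ → write b, move +1, go to R
R | __b[_]   read _ → write _, move -1, go to S
S | __[b]_   read b → write b, move -1, go to Q
Q | _[_]b_   read _ → write b, move -1, go to S
S | [_]bb_   read _ → write b, move +1, go to R
R | b[b]b_
At halt the head is at cell -1.

-1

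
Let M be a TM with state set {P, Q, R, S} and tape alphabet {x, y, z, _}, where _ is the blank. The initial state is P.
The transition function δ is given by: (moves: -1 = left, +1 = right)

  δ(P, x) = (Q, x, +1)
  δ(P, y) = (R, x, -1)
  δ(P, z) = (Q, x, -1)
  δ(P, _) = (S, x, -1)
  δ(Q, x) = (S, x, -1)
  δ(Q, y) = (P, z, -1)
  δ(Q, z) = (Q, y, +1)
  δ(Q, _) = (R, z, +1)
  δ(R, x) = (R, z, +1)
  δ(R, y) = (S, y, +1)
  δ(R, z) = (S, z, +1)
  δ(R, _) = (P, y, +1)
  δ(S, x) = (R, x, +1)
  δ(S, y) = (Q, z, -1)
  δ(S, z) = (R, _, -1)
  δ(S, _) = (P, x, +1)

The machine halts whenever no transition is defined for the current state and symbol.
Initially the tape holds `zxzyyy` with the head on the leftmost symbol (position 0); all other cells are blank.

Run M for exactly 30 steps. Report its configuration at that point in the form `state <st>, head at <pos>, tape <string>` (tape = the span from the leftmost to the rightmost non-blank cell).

state R, head at 6, tape zzzyxyxz_x

state=P head=0 tape=_[z]xzyyy___   (P,z)→(Q,x,-1)
state=Q head=-1 tape=[_]xxzyyy___   (Q,_)→(R,z,+1)
state=R head=0 tape=z[x]xzyyy___   (R,x)→(R,z,+1)
state=R head=1 tape=zz[x]zyyy___   (R,x)→(R,z,+1)
state=R head=2 tape=zzz[z]yyy___   (R,z)→(S,z,+1)
state=S head=3 tape=zzzz[y]yy___   (S,y)→(Q,z,-1)
state=Q head=2 tape=zzz[z]zyy___   (Q,z)→(Q,y,+1)
state=Q head=3 tape=zzzy[z]yy___   (Q,z)→(Q,y,+1)
state=Q head=4 tape=zzzyy[y]y___   (Q,y)→(P,z,-1)
state=P head=3 tape=zzzy[y]zy___   (P,y)→(R,x,-1)
state=R head=2 tape=zzz[y]xzy___   (R,y)→(S,y,+1)
state=S head=3 tape=zzzy[x]zy___   (S,x)→(R,x,+1)
state=R head=4 tape=zzzyx[z]y___   (R,z)→(S,z,+1)
state=S head=5 tape=zzzyxz[y]___   (S,y)→(Q,z,-1)
state=Q head=4 tape=zzzyx[z]z___   (Q,z)→(Q,y,+1)
state=Q head=5 tape=zzzyxy[z]___   (Q,z)→(Q,y,+1)
state=Q head=6 tape=zzzyxyy[_]__   (Q,_)→(R,z,+1)
state=R head=7 tape=zzzyxyyz[_]_   (R,_)→(P,y,+1)
state=P head=8 tape=zzzyxyyzy[_]   (P,_)→(S,x,-1)
state=S head=7 tape=zzzyxyyz[y]x   (S,y)→(Q,z,-1)
state=Q head=6 tape=zzzyxyy[z]zx   (Q,z)→(Q,y,+1)
state=Q head=7 tape=zzzyxyyy[z]x   (Q,z)→(Q,y,+1)
state=Q head=8 tape=zzzyxyyyy[x]   (Q,x)→(S,x,-1)
state=S head=7 tape=zzzyxyyy[y]x   (S,y)→(Q,z,-1)
state=Q head=6 tape=zzzyxyy[y]zx   (Q,y)→(P,z,-1)
state=P head=5 tape=zzzyxy[y]zzx   (P,y)→(R,x,-1)
state=R head=4 tape=zzzyx[y]xzzx   (R,y)→(S,y,+1)
state=S head=5 tape=zzzyxy[x]zzx   (S,x)→(R,x,+1)
state=R head=6 tape=zzzyxyx[z]zx   (R,z)→(S,z,+1)
state=S head=7 tape=zzzyxyxz[z]x   (S,z)→(R,_,-1)
state=R head=6 tape=zzzyxyx[z]_x
After 30 steps: state R, head at 6, tape zzzyxyxz_x.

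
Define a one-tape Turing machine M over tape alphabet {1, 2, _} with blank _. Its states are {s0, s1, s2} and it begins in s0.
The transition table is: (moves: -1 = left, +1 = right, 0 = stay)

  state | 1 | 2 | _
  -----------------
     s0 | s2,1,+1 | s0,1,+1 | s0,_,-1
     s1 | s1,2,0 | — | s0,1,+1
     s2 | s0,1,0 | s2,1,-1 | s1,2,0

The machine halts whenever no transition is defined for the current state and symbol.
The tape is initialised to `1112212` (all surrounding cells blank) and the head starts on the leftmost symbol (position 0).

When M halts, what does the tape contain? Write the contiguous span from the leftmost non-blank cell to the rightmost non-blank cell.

11111112

s0 | [1]112212_   read 1 → write 1, move +1, go to s2
s2 | 1[1]12212_   read 1 → write 1, move 0, go to s0
s0 | 1[1]12212_   read 1 → write 1, move +1, go to s2
s2 | 11[1]2212_   read 1 → write 1, move 0, go to s0
s0 | 11[1]2212_   read 1 → write 1, move +1, go to s2
s2 | 111[2]212_   read 2 → write 1, move -1, go to s2
s2 | 11[1]1212_   read 1 → write 1, move 0, go to s0
s0 | 11[1]1212_   read 1 → write 1, move +1, go to s2
s2 | 111[1]212_   read 1 → write 1, move 0, go to s0
s0 | 111[1]212_   read 1 → write 1, move +1, go to s2
s2 | 1111[2]12_   read 2 → write 1, move -1, go to s2
s2 | 111[1]112_   read 1 → write 1, move 0, go to s0
s0 | 111[1]112_   read 1 → write 1, move +1, go to s2
s2 | 1111[1]12_   read 1 → write 1, move 0, go to s0
s0 | 1111[1]12_   read 1 → write 1, move +1, go to s2
s2 | 11111[1]2_   read 1 → write 1, move 0, go to s0
s0 | 11111[1]2_   read 1 → write 1, move +1, go to s2
s2 | 111111[2]_   read 2 → write 1, move -1, go to s2
s2 | 11111[1]1_   read 1 → write 1, move 0, go to s0
s0 | 11111[1]1_   read 1 → write 1, move +1, go to s2
s2 | 111111[1]_   read 1 → write 1, move 0, go to s0
s0 | 111111[1]_   read 1 → write 1, move +1, go to s2
s2 | 1111111[_]   read _ → write 2, move 0, go to s1
s1 | 1111111[2]
The non-blank tape span at halt is 11111112.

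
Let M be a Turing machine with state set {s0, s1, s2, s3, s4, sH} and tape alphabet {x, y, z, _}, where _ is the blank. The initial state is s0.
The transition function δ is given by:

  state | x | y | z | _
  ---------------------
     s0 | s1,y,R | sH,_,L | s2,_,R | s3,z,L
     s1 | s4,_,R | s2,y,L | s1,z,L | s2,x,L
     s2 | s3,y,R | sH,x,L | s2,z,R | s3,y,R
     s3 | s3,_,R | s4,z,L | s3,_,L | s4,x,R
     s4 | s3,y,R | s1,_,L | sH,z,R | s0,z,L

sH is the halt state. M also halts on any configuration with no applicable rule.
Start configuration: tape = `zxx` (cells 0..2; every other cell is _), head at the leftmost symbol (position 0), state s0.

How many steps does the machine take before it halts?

20

s0 | __[z]xx__   read z → write _, move R, go to s2
s2 | ___[x]x__   read x → write y, move R, go to s3
s3 | ___y[x]__   read x → write _, move R, go to s3
s3 | ___y_[_]_   read _ → write x, move R, go to s4
s4 | ___y_x[_]   read _ → write z, move L, go to s0
s0 | ___y_[x]z   read x → write y, move R, go to s1
s1 | ___y_y[z]   read z → write z, move L, go to s1
s1 | ___y_[y]z   read y → write y, move L, go to s2
s2 | ___y[_]yz   read _ → write y, move R, go to s3
s3 | ___yy[y]z   read y → write z, move L, go to s4
s4 | ___y[y]zz   read y → write _, move L, go to s1
s1 | ___[y]_zz   read y → write y, move L, go to s2
s2 | __[_]y_zz   read _ → write y, move R, go to s3
s3 | __y[y]_zz   read y → write z, move L, go to s4
s4 | __[y]z_zz   read y → write _, move L, go to s1
s1 | _[_]_z_zz   read _ → write x, move L, go to s2
s2 | [_]x_z_zz   read _ → write y, move R, go to s3
s3 | y[x]_z_zz   read x → write _, move R, go to s3
s3 | y_[_]z_zz   read _ → write x, move R, go to s4
s4 | y_x[z]_zz   read z → write z, move R, go to sH
sH | y_xz[_]zz
M halts after 20 transitions.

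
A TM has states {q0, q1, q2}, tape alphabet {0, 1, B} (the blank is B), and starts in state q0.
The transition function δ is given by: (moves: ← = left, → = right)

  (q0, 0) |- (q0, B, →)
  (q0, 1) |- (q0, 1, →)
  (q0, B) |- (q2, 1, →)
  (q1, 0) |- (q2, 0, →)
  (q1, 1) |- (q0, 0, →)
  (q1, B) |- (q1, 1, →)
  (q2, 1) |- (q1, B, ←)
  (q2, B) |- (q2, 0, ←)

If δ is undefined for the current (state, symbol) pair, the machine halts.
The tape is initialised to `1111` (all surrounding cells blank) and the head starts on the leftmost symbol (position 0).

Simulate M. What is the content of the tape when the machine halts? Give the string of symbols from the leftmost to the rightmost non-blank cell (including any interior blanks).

111010

state=q0 head=0 tape=[1]111BB   (q0,1)→(q0,1,→)
state=q0 head=1 tape=1[1]11BB   (q0,1)→(q0,1,→)
state=q0 head=2 tape=11[1]1BB   (q0,1)→(q0,1,→)
state=q0 head=3 tape=111[1]BB   (q0,1)→(q0,1,→)
state=q0 head=4 tape=1111[B]B   (q0,B)→(q2,1,→)
state=q2 head=5 tape=11111[B]   (q2,B)→(q2,0,←)
state=q2 head=4 tape=1111[1]0   (q2,1)→(q1,B,←)
state=q1 head=3 tape=111[1]B0   (q1,1)→(q0,0,→)
state=q0 head=4 tape=1110[B]0   (q0,B)→(q2,1,→)
state=q2 head=5 tape=11101[0]
The non-blank tape span at halt is 111010.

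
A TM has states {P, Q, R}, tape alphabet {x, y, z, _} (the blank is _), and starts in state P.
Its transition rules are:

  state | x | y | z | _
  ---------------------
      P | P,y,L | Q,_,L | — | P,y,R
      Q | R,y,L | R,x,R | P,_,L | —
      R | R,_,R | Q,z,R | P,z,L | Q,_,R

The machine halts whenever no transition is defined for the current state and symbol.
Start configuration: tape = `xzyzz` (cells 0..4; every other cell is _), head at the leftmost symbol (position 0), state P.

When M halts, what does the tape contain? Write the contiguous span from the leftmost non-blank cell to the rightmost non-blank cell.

state=P head=0 tape=_[x]zyzz   (P,x)→(P,y,L)
state=P head=-1 tape=[_]yzyzz   (P,_)→(P,y,R)
state=P head=0 tape=y[y]zyzz   (P,y)→(Q,_,L)
state=Q head=-1 tape=[y]_zyzz   (Q,y)→(R,x,R)
state=R head=0 tape=x[_]zyzz   (R,_)→(Q,_,R)
state=Q head=1 tape=x_[z]yzz   (Q,z)→(P,_,L)
state=P head=0 tape=x[_]_yzz   (P,_)→(P,y,R)
state=P head=1 tape=xy[_]yzz   (P,_)→(P,y,R)
state=P head=2 tape=xyy[y]zz   (P,y)→(Q,_,L)
state=Q head=1 tape=xy[y]_zz   (Q,y)→(R,x,R)
state=R head=2 tape=xyx[_]zz   (R,_)→(Q,_,R)
state=Q head=3 tape=xyx_[z]z   (Q,z)→(P,_,L)
state=P head=2 tape=xyx[_]_z   (P,_)→(P,y,R)
state=P head=3 tape=xyxy[_]z   (P,_)→(P,y,R)
state=P head=4 tape=xyxyy[z]
The non-blank tape span at halt is xyxyyz.

xyxyyz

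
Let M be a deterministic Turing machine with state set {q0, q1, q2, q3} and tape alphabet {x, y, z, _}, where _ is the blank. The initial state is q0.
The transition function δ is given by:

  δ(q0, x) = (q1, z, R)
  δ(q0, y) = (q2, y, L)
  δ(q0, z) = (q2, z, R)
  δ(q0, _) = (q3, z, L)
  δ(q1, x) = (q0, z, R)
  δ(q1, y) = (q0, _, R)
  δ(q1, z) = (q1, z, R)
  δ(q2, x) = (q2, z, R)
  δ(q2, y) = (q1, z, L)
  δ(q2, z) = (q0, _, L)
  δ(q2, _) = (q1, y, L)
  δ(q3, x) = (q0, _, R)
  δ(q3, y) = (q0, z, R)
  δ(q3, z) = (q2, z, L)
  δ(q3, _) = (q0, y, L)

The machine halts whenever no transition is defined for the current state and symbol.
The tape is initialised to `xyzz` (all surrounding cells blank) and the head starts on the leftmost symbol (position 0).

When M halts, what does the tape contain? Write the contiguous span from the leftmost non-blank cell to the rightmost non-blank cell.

z_zzz

q0 | [x]yzz__   read x → write z, move R, go to q1
q1 | z[y]zz__   read y → write _, move R, go to q0
q0 | z_[z]z__   read z → write z, move R, go to q2
q2 | z_z[z]__   read z → write _, move L, go to q0
q0 | z_[z]___   read z → write z, move R, go to q2
q2 | z_z[_]__   read _ → write y, move L, go to q1
q1 | z_[z]y__   read z → write z, move R, go to q1
q1 | z_z[y]__   read y → write _, move R, go to q0
q0 | z_z_[_]_   read _ → write z, move L, go to q3
q3 | z_z[_]z_   read _ → write y, move L, go to q0
q0 | z_[z]yz_   read z → write z, move R, go to q2
q2 | z_z[y]z_   read y → write z, move L, go to q1
q1 | z_[z]zz_   read z → write z, move R, go to q1
q1 | z_z[z]z_   read z → write z, move R, go to q1
q1 | z_zz[z]_   read z → write z, move R, go to q1
q1 | z_zzz[_]
The non-blank tape span at halt is z_zzz.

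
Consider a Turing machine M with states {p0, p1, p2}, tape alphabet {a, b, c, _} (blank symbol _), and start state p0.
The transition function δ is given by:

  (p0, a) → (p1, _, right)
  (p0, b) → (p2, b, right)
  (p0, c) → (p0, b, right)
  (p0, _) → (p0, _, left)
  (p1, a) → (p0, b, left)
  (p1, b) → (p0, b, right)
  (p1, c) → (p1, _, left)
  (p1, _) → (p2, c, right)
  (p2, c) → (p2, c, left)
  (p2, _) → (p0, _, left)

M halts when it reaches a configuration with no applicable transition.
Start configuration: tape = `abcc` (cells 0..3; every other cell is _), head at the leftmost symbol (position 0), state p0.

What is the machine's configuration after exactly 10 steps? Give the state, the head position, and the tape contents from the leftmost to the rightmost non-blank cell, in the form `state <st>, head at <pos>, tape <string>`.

state=p0 head=0 tape=[a]bcc_   (p0,a)→(p1,_,right)
state=p1 head=1 tape=_[b]cc_   (p1,b)→(p0,b,right)
state=p0 head=2 tape=_b[c]c_   (p0,c)→(p0,b,right)
state=p0 head=3 tape=_bb[c]_   (p0,c)→(p0,b,right)
state=p0 head=4 tape=_bbb[_]   (p0,_)→(p0,_,left)
state=p0 head=3 tape=_bb[b]_   (p0,b)→(p2,b,right)
state=p2 head=4 tape=_bbb[_]   (p2,_)→(p0,_,left)
state=p0 head=3 tape=_bb[b]_   (p0,b)→(p2,b,right)
state=p2 head=4 tape=_bbb[_]   (p2,_)→(p0,_,left)
state=p0 head=3 tape=_bb[b]_   (p0,b)→(p2,b,right)
state=p2 head=4 tape=_bbb[_]
After 10 steps: state p2, head at 4, tape bbb.

state p2, head at 4, tape bbb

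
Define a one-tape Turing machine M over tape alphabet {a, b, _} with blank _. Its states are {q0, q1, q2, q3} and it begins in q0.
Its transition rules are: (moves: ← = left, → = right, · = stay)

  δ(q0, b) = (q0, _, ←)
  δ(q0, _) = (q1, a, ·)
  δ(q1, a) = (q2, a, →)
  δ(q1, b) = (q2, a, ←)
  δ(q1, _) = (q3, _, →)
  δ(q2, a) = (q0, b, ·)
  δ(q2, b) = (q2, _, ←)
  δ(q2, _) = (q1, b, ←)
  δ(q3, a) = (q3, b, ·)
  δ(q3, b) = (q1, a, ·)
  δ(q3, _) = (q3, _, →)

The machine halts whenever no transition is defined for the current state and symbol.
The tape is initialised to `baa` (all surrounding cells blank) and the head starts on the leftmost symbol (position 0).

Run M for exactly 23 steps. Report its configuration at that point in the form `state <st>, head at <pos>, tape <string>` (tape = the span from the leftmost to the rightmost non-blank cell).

state q1, head at -4, tape a____aa

q0 | ____[b]aa   read b → write _, move ←, go to q0
q0 | ___[_]_aa   read _ → write a, move ·, go to q1
q1 | ___[a]_aa   read a → write a, move →, go to q2
q2 | ___a[_]aa   read _ → write b, move ←, go to q1
q1 | ___[a]baa   read a → write a, move →, go to q2
q2 | ___a[b]aa   read b → write _, move ←, go to q2
q2 | ___[a]_aa   read a → write b, move ·, go to q0
q0 | ___[b]_aa   read b → write _, move ←, go to q0
q0 | __[_]__aa   read _ → write a, move ·, go to q1
q1 | __[a]__aa   read a → write a, move →, go to q2
q2 | __a[_]_aa   read _ → write b, move ←, go to q1
q1 | __[a]b_aa   read a → write a, move →, go to q2
q2 | __a[b]_aa   read b → write _, move ←, go to q2
q2 | __[a]__aa   read a → write b, move ·, go to q0
q0 | __[b]__aa   read b → write _, move ←, go to q0
q0 | _[_]___aa   read _ → write a, move ·, go to q1
q1 | _[a]___aa   read a → write a, move →, go to q2
q2 | _a[_]__aa   read _ → write b, move ←, go to q1
q1 | _[a]b__aa   read a → write a, move →, go to q2
q2 | _a[b]__aa   read b → write _, move ←, go to q2
q2 | _[a]___aa   read a → write b, move ·, go to q0
q0 | _[b]___aa   read b → write _, move ←, go to q0
q0 | [_]____aa   read _ → write a, move ·, go to q1
q1 | [a]____aa
After 23 steps: state q1, head at -4, tape a____aa.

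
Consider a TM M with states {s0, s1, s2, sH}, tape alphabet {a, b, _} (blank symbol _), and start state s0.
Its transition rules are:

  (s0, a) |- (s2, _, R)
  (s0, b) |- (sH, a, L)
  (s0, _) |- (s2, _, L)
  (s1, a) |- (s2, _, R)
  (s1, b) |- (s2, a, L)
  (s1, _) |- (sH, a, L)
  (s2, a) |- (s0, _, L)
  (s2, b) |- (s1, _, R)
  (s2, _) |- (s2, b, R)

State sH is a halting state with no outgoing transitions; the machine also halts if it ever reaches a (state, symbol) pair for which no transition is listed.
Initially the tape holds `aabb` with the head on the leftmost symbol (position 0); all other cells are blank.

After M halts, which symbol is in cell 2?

a

state=s0 head=0 tape=_[a]abb   (s0,a)→(s2,_,R)
state=s2 head=1 tape=__[a]bb   (s2,a)→(s0,_,L)
state=s0 head=0 tape=_[_]_bb   (s0,_)→(s2,_,L)
state=s2 head=-1 tape=[_]__bb   (s2,_)→(s2,b,R)
state=s2 head=0 tape=b[_]_bb   (s2,_)→(s2,b,R)
state=s2 head=1 tape=bb[_]bb   (s2,_)→(s2,b,R)
state=s2 head=2 tape=bbb[b]b   (s2,b)→(s1,_,R)
state=s1 head=3 tape=bbb_[b]   (s1,b)→(s2,a,L)
state=s2 head=2 tape=bbb[_]a   (s2,_)→(s2,b,R)
state=s2 head=3 tape=bbbb[a]   (s2,a)→(s0,_,L)
state=s0 head=2 tape=bbb[b]_   (s0,b)→(sH,a,L)
state=sH head=1 tape=bb[b]a_
Cell 2 holds a when M halts.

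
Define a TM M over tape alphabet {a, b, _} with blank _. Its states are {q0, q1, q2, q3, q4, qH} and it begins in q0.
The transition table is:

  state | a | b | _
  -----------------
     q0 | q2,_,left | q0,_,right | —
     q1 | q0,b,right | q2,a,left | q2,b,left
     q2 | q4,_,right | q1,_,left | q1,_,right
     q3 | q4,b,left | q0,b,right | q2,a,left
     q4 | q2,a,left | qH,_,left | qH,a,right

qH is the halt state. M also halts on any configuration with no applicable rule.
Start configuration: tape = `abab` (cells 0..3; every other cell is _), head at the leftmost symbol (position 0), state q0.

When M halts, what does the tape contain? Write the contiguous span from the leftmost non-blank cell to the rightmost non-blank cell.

b_b

state=q0 head=0 tape=_[a]bab_   (q0,a)→(q2,_,left)
state=q2 head=-1 tape=[_]_bab_   (q2,_)→(q1,_,right)
state=q1 head=0 tape=_[_]bab_   (q1,_)→(q2,b,left)
state=q2 head=-1 tape=[_]bbab_   (q2,_)→(q1,_,right)
state=q1 head=0 tape=_[b]bab_   (q1,b)→(q2,a,left)
state=q2 head=-1 tape=[_]abab_   (q2,_)→(q1,_,right)
state=q1 head=0 tape=_[a]bab_   (q1,a)→(q0,b,right)
state=q0 head=1 tape=_b[b]ab_   (q0,b)→(q0,_,right)
state=q0 head=2 tape=_b_[a]b_   (q0,a)→(q2,_,left)
state=q2 head=1 tape=_b[_]_b_   (q2,_)→(q1,_,right)
state=q1 head=2 tape=_b_[_]b_   (q1,_)→(q2,b,left)
state=q2 head=1 tape=_b[_]bb_   (q2,_)→(q1,_,right)
state=q1 head=2 tape=_b_[b]b_   (q1,b)→(q2,a,left)
state=q2 head=1 tape=_b[_]ab_   (q2,_)→(q1,_,right)
state=q1 head=2 tape=_b_[a]b_   (q1,a)→(q0,b,right)
state=q0 head=3 tape=_b_b[b]_   (q0,b)→(q0,_,right)
state=q0 head=4 tape=_b_b_[_]
The non-blank tape span at halt is b_b.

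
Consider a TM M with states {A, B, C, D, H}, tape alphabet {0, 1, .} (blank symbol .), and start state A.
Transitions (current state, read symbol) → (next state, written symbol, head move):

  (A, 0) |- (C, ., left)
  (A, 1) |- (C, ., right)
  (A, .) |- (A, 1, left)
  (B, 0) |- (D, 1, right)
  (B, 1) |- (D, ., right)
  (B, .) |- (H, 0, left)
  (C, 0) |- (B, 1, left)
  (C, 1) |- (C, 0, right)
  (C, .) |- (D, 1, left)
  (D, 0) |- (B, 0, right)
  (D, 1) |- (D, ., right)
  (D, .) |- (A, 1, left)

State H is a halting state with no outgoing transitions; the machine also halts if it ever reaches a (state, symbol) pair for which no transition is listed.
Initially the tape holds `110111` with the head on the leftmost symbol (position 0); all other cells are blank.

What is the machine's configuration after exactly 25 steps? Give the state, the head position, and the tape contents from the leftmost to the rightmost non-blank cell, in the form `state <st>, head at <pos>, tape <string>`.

A | [1]10111...   read 1 → write ., move right, go to C
C | .[1]0111...   read 1 → write 0, move right, go to C
C | .0[0]111...   read 0 → write 1, move left, go to B
B | .[0]1111...   read 0 → write 1, move right, go to D
D | .1[1]111...   read 1 → write ., move right, go to D
D | .1.[1]11...   read 1 → write ., move right, go to D
D | .1..[1]1...   read 1 → write ., move right, go to D
D | .1...[1]...   read 1 → write ., move right, go to D
D | .1....[.]..   read . → write 1, move left, go to A
A | .1...[.]1..   read . → write 1, move left, go to A
A | .1..[.]11..   read . → write 1, move left, go to A
A | .1.[.]111..   read . → write 1, move left, go to A
A | .1[.]1111..   read . → write 1, move left, go to A
A | .[1]11111..   read 1 → write ., move right, go to C
C | ..[1]1111..   read 1 → write 0, move right, go to C
C | ..0[1]111..   read 1 → write 0, move right, go to C
C | ..00[1]11..   read 1 → write 0, move right, go to C
C | ..000[1]1..   read 1 → write 0, move right, go to C
C | ..0000[1]..   read 1 → write 0, move right, go to C
C | ..00000[.].   read . → write 1, move left, go to D
D | ..0000[0]1.   read 0 → write 0, move right, go to B
B | ..00000[1].   read 1 → write ., move right, go to D
D | ..00000.[.]   read . → write 1, move left, go to A
A | ..00000[.]1   read . → write 1, move left, go to A
A | ..0000[0]11   read 0 → write ., move left, go to C
C | ..000[0].11
After 25 steps: state C, head at 5, tape 0000.11.

state C, head at 5, tape 0000.11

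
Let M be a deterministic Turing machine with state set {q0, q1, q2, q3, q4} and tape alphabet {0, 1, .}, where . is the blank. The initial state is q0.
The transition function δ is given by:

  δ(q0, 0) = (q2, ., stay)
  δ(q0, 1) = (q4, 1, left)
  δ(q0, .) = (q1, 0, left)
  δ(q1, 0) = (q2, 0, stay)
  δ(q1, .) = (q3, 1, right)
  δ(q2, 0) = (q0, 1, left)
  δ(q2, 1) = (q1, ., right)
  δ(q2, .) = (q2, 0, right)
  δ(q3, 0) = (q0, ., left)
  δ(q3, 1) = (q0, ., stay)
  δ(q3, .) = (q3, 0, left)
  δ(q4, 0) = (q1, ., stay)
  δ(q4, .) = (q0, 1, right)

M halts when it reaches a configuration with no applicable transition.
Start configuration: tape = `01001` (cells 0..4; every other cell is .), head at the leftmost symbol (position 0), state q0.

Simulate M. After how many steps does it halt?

14

state=q0 head=0 tape=...[0]1001   (q0,0)→(q2,.,stay)
state=q2 head=0 tape=...[.]1001   (q2,.)→(q2,0,right)
state=q2 head=1 tape=...0[1]001   (q2,1)→(q1,.,right)
state=q1 head=2 tape=...0.[0]01   (q1,0)→(q2,0,stay)
state=q2 head=2 tape=...0.[0]01   (q2,0)→(q0,1,left)
state=q0 head=1 tape=...0[.]101   (q0,.)→(q1,0,left)
state=q1 head=0 tape=...[0]0101   (q1,0)→(q2,0,stay)
state=q2 head=0 tape=...[0]0101   (q2,0)→(q0,1,left)
state=q0 head=-1 tape=..[.]10101   (q0,.)→(q1,0,left)
state=q1 head=-2 tape=.[.]010101   (q1,.)→(q3,1,right)
state=q3 head=-1 tape=.1[0]10101   (q3,0)→(q0,.,left)
state=q0 head=-2 tape=.[1].10101   (q0,1)→(q4,1,left)
state=q4 head=-3 tape=[.]1.10101   (q4,.)→(q0,1,right)
state=q0 head=-2 tape=1[1].10101   (q0,1)→(q4,1,left)
state=q4 head=-3 tape=[1]1.10101
M halts after 14 transitions.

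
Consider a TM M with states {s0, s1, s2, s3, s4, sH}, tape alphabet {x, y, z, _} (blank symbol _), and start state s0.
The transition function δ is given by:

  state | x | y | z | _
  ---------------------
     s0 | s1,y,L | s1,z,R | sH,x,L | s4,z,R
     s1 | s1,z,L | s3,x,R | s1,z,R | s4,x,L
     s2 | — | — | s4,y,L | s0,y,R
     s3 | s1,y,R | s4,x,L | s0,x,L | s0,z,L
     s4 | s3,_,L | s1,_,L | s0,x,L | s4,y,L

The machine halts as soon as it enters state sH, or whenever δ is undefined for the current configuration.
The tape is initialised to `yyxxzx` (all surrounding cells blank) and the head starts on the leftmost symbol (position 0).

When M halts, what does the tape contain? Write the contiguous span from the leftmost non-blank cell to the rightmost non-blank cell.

s0 | [y]yxxzx_   read y → write z, move R, go to s1
s1 | z[y]xxzx_   read y → write x, move R, go to s3
s3 | zx[x]xzx_   read x → write y, move R, go to s1
s1 | zxy[x]zx_   read x → write z, move L, go to s1
s1 | zx[y]zzx_   read y → write x, move R, go to s3
s3 | zxx[z]zx_   read z → write x, move L, go to s0
s0 | zx[x]xzx_   read x → write y, move L, go to s1
s1 | z[x]yxzx_   read x → write z, move L, go to s1
s1 | [z]zyxzx_   read z → write z, move R, go to s1
s1 | z[z]yxzx_   read z → write z, move R, go to s1
s1 | zz[y]xzx_   read y → write x, move R, go to s3
s3 | zzx[x]zx_   read x → write y, move R, go to s1
s1 | zzxy[z]x_   read z → write z, move R, go to s1
s1 | zzxyz[x]_   read x → write z, move L, go to s1
s1 | zzxy[z]z_   read z → write z, move R, go to s1
s1 | zzxyz[z]_   read z → write z, move R, go to s1
s1 | zzxyzz[_]   read _ → write x, move L, go to s4
s4 | zzxyz[z]x   read z → write x, move L, go to s0
s0 | zzxy[z]xx   read z → write x, move L, go to sH
sH | zzx[y]xxx
The non-blank tape span at halt is zzxyxxx.

zzxyxxx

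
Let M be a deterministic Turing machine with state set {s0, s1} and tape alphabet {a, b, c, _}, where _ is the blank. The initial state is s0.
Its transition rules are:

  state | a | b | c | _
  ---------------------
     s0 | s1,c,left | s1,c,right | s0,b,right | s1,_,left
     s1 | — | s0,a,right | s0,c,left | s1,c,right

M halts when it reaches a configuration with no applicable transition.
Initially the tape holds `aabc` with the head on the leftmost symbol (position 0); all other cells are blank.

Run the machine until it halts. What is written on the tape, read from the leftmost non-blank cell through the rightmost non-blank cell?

state=s0 head=0 tape=_[a]abc_   (s0,a)→(s1,c,left)
state=s1 head=-1 tape=[_]cabc_   (s1,_)→(s1,c,right)
state=s1 head=0 tape=c[c]abc_   (s1,c)→(s0,c,left)
state=s0 head=-1 tape=[c]cabc_   (s0,c)→(s0,b,right)
state=s0 head=0 tape=b[c]abc_   (s0,c)→(s0,b,right)
state=s0 head=1 tape=bb[a]bc_   (s0,a)→(s1,c,left)
state=s1 head=0 tape=b[b]cbc_   (s1,b)→(s0,a,right)
state=s0 head=1 tape=ba[c]bc_   (s0,c)→(s0,b,right)
state=s0 head=2 tape=bab[b]c_   (s0,b)→(s1,c,right)
state=s1 head=3 tape=babc[c]_   (s1,c)→(s0,c,left)
state=s0 head=2 tape=bab[c]c_   (s0,c)→(s0,b,right)
state=s0 head=3 tape=babb[c]_   (s0,c)→(s0,b,right)
state=s0 head=4 tape=babbb[_]   (s0,_)→(s1,_,left)
state=s1 head=3 tape=babb[b]_   (s1,b)→(s0,a,right)
state=s0 head=4 tape=babba[_]   (s0,_)→(s1,_,left)
state=s1 head=3 tape=babb[a]_
The non-blank tape span at halt is babba.

babba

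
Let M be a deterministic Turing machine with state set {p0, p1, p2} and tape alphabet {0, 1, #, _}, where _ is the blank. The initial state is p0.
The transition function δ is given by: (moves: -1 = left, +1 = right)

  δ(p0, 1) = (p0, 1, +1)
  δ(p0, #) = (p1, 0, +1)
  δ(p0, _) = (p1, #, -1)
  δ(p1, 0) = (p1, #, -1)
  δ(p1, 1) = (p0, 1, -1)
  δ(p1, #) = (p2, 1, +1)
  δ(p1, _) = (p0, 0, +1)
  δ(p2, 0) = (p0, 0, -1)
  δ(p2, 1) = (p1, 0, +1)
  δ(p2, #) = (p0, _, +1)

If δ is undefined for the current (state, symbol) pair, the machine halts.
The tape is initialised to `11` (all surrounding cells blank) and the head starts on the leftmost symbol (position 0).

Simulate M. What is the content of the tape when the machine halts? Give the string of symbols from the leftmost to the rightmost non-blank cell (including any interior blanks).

1101####

p0 | [1]1______   read 1 → write 1, move +1, go to p0
p0 | 1[1]______   read 1 → write 1, move +1, go to p0
p0 | 11[_]_____   read _ → write #, move -1, go to p1
p1 | 1[1]#_____   read 1 → write 1, move -1, go to p0
p0 | [1]1#_____   read 1 → write 1, move +1, go to p0
p0 | 1[1]#_____   read 1 → write 1, move +1, go to p0
p0 | 11[#]_____   read # → write 0, move +1, go to p1
p1 | 110[_]____   read _ → write 0, move +1, go to p0
p0 | 1100[_]___   read _ → write #, move -1, go to p1
p1 | 110[0]#___   read 0 → write #, move -1, go to p1
p1 | 11[0]##___   read 0 → write #, move -1, go to p1
p1 | 1[1]###___   read 1 → write 1, move -1, go to p0
p0 | [1]1###___   read 1 → write 1, move +1, go to p0
p0 | 1[1]###___   read 1 → write 1, move +1, go to p0
p0 | 11[#]##___   read # → write 0, move +1, go to p1
p1 | 110[#]#___   read # → write 1, move +1, go to p2
p2 | 1101[#]___   read # → write _, move +1, go to p0
p0 | 1101_[_]__   read _ → write #, move -1, go to p1
p1 | 1101[_]#__   read _ → write 0, move +1, go to p0
p0 | 11010[#]__   read # → write 0, move +1, go to p1
p1 | 110100[_]_   read _ → write 0, move +1, go to p0
p0 | 1101000[_]   read _ → write #, move -1, go to p1
p1 | 110100[0]#   read 0 → write #, move -1, go to p1
p1 | 11010[0]##   read 0 → write #, move -1, go to p1
p1 | 1101[0]###   read 0 → write #, move -1, go to p1
p1 | 110[1]####   read 1 → write 1, move -1, go to p0
p0 | 11[0]1####
The non-blank tape span at halt is 1101####.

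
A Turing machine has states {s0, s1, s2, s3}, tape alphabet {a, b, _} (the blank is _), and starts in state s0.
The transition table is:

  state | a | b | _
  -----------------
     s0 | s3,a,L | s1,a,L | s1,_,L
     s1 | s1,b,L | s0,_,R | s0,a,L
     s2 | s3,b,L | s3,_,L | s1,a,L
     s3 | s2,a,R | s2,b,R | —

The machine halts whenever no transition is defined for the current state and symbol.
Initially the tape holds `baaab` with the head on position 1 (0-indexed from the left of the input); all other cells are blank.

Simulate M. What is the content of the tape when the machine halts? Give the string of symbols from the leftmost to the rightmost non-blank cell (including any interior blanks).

state=s0 head=1 tape=b[a]aab   (s0,a)→(s3,a,L)
state=s3 head=0 tape=[b]aaab   (s3,b)→(s2,b,R)
state=s2 head=1 tape=b[a]aab   (s2,a)→(s3,b,L)
state=s3 head=0 tape=[b]baab   (s3,b)→(s2,b,R)
state=s2 head=1 tape=b[b]aab   (s2,b)→(s3,_,L)
state=s3 head=0 tape=[b]_aab   (s3,b)→(s2,b,R)
state=s2 head=1 tape=b[_]aab   (s2,_)→(s1,a,L)
state=s1 head=0 tape=[b]aaab   (s1,b)→(s0,_,R)
state=s0 head=1 tape=_[a]aab   (s0,a)→(s3,a,L)
state=s3 head=0 tape=[_]aaab
The non-blank tape span at halt is aaab.

aaab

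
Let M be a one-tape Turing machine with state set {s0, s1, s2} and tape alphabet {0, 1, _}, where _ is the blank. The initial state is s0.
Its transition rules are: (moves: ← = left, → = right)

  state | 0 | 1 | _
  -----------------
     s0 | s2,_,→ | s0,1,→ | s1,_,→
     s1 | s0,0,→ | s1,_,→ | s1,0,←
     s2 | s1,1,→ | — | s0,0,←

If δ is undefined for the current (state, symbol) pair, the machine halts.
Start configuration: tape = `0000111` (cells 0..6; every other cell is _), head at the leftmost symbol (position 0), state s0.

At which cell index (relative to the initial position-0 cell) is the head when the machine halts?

state=s0 head=0 tape=[0]000111   (s0,0)→(s2,_,→)
state=s2 head=1 tape=_[0]00111   (s2,0)→(s1,1,→)
state=s1 head=2 tape=_1[0]0111   (s1,0)→(s0,0,→)
state=s0 head=3 tape=_10[0]111   (s0,0)→(s2,_,→)
state=s2 head=4 tape=_10_[1]11
At halt the head is at cell 4.

4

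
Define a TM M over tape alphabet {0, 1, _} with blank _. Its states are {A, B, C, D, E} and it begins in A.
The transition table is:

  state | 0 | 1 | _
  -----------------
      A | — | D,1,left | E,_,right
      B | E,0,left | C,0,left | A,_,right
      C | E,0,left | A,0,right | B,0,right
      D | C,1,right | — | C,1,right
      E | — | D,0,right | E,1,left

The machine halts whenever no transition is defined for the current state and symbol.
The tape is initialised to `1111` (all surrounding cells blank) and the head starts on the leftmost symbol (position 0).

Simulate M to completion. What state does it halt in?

A | _[1]111__   read 1 → write 1, move left, go to D
D | [_]1111__   read _ → write 1, move right, go to C
C | 1[1]111__   read 1 → write 0, move right, go to A
A | 10[1]11__   read 1 → write 1, move left, go to D
D | 1[0]111__   read 0 → write 1, move right, go to C
C | 11[1]11__   read 1 → write 0, move right, go to A
A | 110[1]1__   read 1 → write 1, move left, go to D
D | 11[0]11__   read 0 → write 1, move right, go to C
C | 111[1]1__   read 1 → write 0, move right, go to A
A | 1110[1]__   read 1 → write 1, move left, go to D
D | 111[0]1__   read 0 → write 1, move right, go to C
C | 1111[1]__   read 1 → write 0, move right, go to A
A | 11110[_]_   read _ → write _, move right, go to E
E | 11110_[_]   read _ → write 1, move left, go to E
E | 11110[_]1   read _ → write 1, move left, go to E
E | 1111[0]11
No transition is defined for (E, 0); M halts in state E.

E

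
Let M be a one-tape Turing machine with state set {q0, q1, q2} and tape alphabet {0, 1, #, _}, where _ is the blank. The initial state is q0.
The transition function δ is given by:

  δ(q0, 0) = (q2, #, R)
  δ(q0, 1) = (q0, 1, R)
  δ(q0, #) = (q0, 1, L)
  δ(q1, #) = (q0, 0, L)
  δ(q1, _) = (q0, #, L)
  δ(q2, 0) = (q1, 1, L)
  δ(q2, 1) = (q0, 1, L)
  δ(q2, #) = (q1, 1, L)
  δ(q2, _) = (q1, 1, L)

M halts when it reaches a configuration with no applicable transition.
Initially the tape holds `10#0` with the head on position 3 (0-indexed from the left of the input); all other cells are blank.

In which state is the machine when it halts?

q0

state=q0 head=3 tape=10#[0]__   (q0,0)→(q2,#,R)
state=q2 head=4 tape=10##[_]_   (q2,_)→(q1,1,L)
state=q1 head=3 tape=10#[#]1_   (q1,#)→(q0,0,L)
state=q0 head=2 tape=10[#]01_   (q0,#)→(q0,1,L)
state=q0 head=1 tape=1[0]101_   (q0,0)→(q2,#,R)
state=q2 head=2 tape=1#[1]01_   (q2,1)→(q0,1,L)
state=q0 head=1 tape=1[#]101_   (q0,#)→(q0,1,L)
state=q0 head=0 tape=[1]1101_   (q0,1)→(q0,1,R)
state=q0 head=1 tape=1[1]101_   (q0,1)→(q0,1,R)
state=q0 head=2 tape=11[1]01_   (q0,1)→(q0,1,R)
state=q0 head=3 tape=111[0]1_   (q0,0)→(q2,#,R)
state=q2 head=4 tape=111#[1]_   (q2,1)→(q0,1,L)
state=q0 head=3 tape=111[#]1_   (q0,#)→(q0,1,L)
state=q0 head=2 tape=11[1]11_   (q0,1)→(q0,1,R)
state=q0 head=3 tape=111[1]1_   (q0,1)→(q0,1,R)
state=q0 head=4 tape=1111[1]_   (q0,1)→(q0,1,R)
state=q0 head=5 tape=11111[_]
No transition is defined for (q0, _); M halts in state q0.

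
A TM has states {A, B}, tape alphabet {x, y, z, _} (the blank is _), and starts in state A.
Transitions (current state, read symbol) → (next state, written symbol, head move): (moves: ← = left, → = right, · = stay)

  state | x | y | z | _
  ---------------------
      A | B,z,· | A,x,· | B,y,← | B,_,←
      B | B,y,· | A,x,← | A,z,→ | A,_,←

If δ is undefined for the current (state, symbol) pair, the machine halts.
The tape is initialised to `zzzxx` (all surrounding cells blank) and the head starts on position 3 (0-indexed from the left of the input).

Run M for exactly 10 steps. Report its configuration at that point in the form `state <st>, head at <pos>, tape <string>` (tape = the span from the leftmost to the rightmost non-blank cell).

A | zzz[x]x_   read x → write z, move ·, go to B
B | zzz[z]x_   read z → write z, move →, go to A
A | zzzz[x]_   read x → write z, move ·, go to B
B | zzzz[z]_   read z → write z, move →, go to A
A | zzzzz[_]   read _ → write _, move ←, go to B
B | zzzz[z]_   read z → write z, move →, go to A
A | zzzzz[_]   read _ → write _, move ←, go to B
B | zzzz[z]_   read z → write z, move →, go to A
A | zzzzz[_]   read _ → write _, move ←, go to B
B | zzzz[z]_   read z → write z, move →, go to A
A | zzzzz[_]
After 10 steps: state A, head at 5, tape zzzzz.

state A, head at 5, tape zzzzz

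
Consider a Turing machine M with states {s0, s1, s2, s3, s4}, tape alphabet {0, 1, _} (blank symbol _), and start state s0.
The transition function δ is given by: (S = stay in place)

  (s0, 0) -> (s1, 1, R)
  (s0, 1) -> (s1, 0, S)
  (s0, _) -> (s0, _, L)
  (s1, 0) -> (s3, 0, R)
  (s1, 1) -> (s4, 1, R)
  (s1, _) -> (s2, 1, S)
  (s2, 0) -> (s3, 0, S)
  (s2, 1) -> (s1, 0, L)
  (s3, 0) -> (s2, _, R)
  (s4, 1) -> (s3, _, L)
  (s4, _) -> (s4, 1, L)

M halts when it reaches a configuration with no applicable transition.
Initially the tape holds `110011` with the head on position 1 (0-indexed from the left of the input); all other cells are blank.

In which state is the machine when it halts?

s2

s0 | 1[1]0011_   read 1 → write 0, move S, go to s1
s1 | 1[0]0011_   read 0 → write 0, move R, go to s3
s3 | 10[0]011_   read 0 → write _, move R, go to s2
s2 | 10_[0]11_   read 0 → write 0, move S, go to s3
s3 | 10_[0]11_   read 0 → write _, move R, go to s2
s2 | 10__[1]1_   read 1 → write 0, move L, go to s1
s1 | 10_[_]01_   read _ → write 1, move S, go to s2
s2 | 10_[1]01_   read 1 → write 0, move L, go to s1
s1 | 10[_]001_   read _ → write 1, move S, go to s2
s2 | 10[1]001_   read 1 → write 0, move L, go to s1
s1 | 1[0]0001_   read 0 → write 0, move R, go to s3
s3 | 10[0]001_   read 0 → write _, move R, go to s2
s2 | 10_[0]01_   read 0 → write 0, move S, go to s3
s3 | 10_[0]01_   read 0 → write _, move R, go to s2
s2 | 10__[0]1_   read 0 → write 0, move S, go to s3
s3 | 10__[0]1_   read 0 → write _, move R, go to s2
s2 | 10___[1]_   read 1 → write 0, move L, go to s1
s1 | 10__[_]0_   read _ → write 1, move S, go to s2
s2 | 10__[1]0_   read 1 → write 0, move L, go to s1
s1 | 10_[_]00_   read _ → write 1, move S, go to s2
s2 | 10_[1]00_   read 1 → write 0, move L, go to s1
s1 | 10[_]000_   read _ → write 1, move S, go to s2
s2 | 10[1]000_   read 1 → write 0, move L, go to s1
s1 | 1[0]0000_   read 0 → write 0, move R, go to s3
s3 | 10[0]000_   read 0 → write _, move R, go to s2
s2 | 10_[0]00_   read 0 → write 0, move S, go to s3
s3 | 10_[0]00_   read 0 → write _, move R, go to s2
s2 | 10__[0]0_   read 0 → write 0, move S, go to s3
s3 | 10__[0]0_   read 0 → write _, move R, go to s2
s2 | 10___[0]_   read 0 → write 0, move S, go to s3
s3 | 10___[0]_   read 0 → write _, move R, go to s2
s2 | 10____[_]
No transition is defined for (s2, _); M halts in state s2.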